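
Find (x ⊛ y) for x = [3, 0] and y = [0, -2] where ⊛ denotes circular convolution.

(x ⊛ y)[n] = Σ(m=0 to 1) x[m] · y[(n-m) mod 2]

Computing each output sample:
(x ⊛ y)[0] = 0
(x ⊛ y)[1] = -6

x ⊛ y = [0, -6]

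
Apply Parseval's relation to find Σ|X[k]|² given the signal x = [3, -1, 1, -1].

Parseval: Σ|x[n]|² = (1/N)Σ|X[k]|², so Σ|X[k]|² = N·Σ|x[n]|² = 4·12.0000

Σ|X[k]|² = N·Σ|x[n]|² = 4·12.0000 = 48.0000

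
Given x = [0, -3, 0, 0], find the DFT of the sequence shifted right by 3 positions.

Time shift by 3: X_shifted[k] = ω_4^(3k) · X[k]
Shifted x = [-3, 0, 0, 0]

DFT(x[n-3]) = [-3, -3, -3, -3]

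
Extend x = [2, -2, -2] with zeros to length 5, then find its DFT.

Original 3-point DFT: [-2, 4, 4]
Zero-padded 5-point DFT provides frequency interpolation.

DFT_5([x, 0, ...]) = [-2, 3.0000+3.0777i, 3.0000-0.7265i, 3.0000+0.7265i, 3.0000-3.0777i]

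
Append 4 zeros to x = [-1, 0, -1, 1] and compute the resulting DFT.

Original 4-point DFT: [-1, 1i, -3, -1i]
Zero-padded 8-point DFT provides frequency interpolation.

DFT_8([x, 0, ...]) = [-1, -1.7071+0.2929i, 1i, -0.2929-1.7071i, -3, -0.2929+1.7071i, -1i, -1.7071-0.2929i]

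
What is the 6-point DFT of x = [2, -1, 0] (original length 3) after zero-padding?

Original 3-point DFT: [1, 2.5000+0.8660i, 2.5000-0.8660i]
Zero-padded 6-point DFT provides frequency interpolation.

DFT_6([x, 0, ...]) = [1, 1.5000+0.8660i, 2.5000+0.8660i, 3, 2.5000-0.8660i, 1.5000-0.8660i]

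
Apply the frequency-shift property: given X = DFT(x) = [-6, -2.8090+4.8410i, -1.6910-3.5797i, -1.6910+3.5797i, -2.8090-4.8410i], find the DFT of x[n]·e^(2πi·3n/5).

Modulation property: DFT(ω_5^(-3n)·x[n]) = X[(k-3) mod 5], so circularly shift X by 3 positions.

X[k-3] = [-1.6910-3.5797i, -1.6910+3.5797i, -2.8090-4.8410i, -6, -2.8090+4.8410i]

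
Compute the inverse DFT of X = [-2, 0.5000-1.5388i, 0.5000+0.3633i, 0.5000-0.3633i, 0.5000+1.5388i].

x[n] = (1/5) Σ(k=0 to 4) X[k] · e^(2πikn/5)

Computing each x[n]:
x[0] = 0
x[1] = 0
x[2] = 0
x[3] = -1
x[4] = -1

x = [0, 0, 0, -1, -1]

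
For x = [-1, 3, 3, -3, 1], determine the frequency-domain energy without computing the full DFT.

Parseval: Σ|x[n]|² = (1/N)Σ|X[k]|², so Σ|X[k]|² = N·Σ|x[n]|² = 5·29.0000

Σ|X[k]|² = N·Σ|x[n]|² = 5·29.0000 = 145.0000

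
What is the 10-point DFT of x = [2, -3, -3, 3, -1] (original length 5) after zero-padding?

Original 5-point DFT: [-2, 0.7639+5.4288i, 5.2361-4.5308i, 5.2361+4.5308i, 0.7639-5.4288i]
Zero-padded 10-point DFT provides frequency interpolation.

DFT_10([x, 0, ...]) = [-2, -1.4721+2.3511i, 0.7639+5.4288i, 7.4721+3.8042i, 5.2361-4.5308i, -2, 5.2361+4.5308i, 7.4721-3.8042i, 0.7639-5.4288i, -1.4721-2.3511i]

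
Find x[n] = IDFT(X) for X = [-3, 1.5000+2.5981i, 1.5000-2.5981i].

x[n] = (1/3) Σ(k=0 to 2) X[k] · e^(2πikn/3)

Computing each x[n]:
x[0] = 0
x[1] = -3
x[2] = 0

x = [0, -3, 0]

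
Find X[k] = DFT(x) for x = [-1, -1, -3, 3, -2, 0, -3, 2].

X[k] = Σ(n=0 to 7) x[n] · ω_8^(nk)
where ω_8 = e^(-2πi/8)

Computing each X[k]:
X[0] = -5
X[1] = -0.4142
X[2] = 3+6i
X[3] = 2.4142
X[4] = -13
X[5] = 2.4142
X[6] = 3-6i
X[7] = -0.4142

X = [-5, -0.4142, 3+6i, 2.4142, -13, 2.4142, 3-6i, -0.4142]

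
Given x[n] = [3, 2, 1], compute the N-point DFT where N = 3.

X[k] = Σ(n=0 to 2) x[n] · ω_3^(nk)
where ω_3 = e^(-2πi/3)

Computing each X[k]:
X[0] = 6
X[1] = 1.5000-0.8660i
X[2] = 1.5000+0.8660i

X = [6, 1.5000-0.8660i, 1.5000+0.8660i]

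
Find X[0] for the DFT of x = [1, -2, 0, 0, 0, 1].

X[0] = Σ(n=0 to 5) x[n] · ω_6^0 = Σ x[n]
= (1) + (-2) + (0) + (0) + (0) + (1)

X[0] = 0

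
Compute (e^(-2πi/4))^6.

Since ω_4^4 = 1, powers reduce modulo 4.
6 mod 4 = 2
So ω_4^6 = ω_4^2 = e^(-2πi·2/4)

ω_4^6 = ω_4^2 = -1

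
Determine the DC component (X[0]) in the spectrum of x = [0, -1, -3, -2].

X[0] = Σ(n=0 to 3) x[n] · ω_4^0 = Σ x[n]
= (0) + (-1) + (-3) + (-2)

X[0] = -6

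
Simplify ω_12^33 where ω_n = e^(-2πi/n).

Since ω_12^12 = 1, powers reduce modulo 12.
33 mod 12 = 9
So ω_12^33 = ω_12^9 = e^(-2πi·9/12)

ω_12^33 = ω_12^9 = 1i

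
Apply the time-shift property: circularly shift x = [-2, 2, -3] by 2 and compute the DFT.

Time shift by 2: X_shifted[k] = ω_3^(2k) · X[k]
Shifted x = [2, -3, -2]

DFT(x[n-2]) = [-3, 4.5000+0.8660i, 4.5000-0.8660i]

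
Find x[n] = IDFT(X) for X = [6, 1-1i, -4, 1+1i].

x[n] = (1/4) Σ(k=0 to 3) X[k] · e^(2πikn/4)

Computing each x[n]:
x[0] = 1
x[1] = 3
x[2] = 0
x[3] = 2

x = [1, 3, 0, 2]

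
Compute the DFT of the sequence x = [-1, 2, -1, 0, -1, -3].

X[k] = Σ(n=0 to 5) x[n] · ω_6^(nk)
where ω_6 = e^(-2πi/6)

Computing each X[k]:
X[0] = -4
X[1] = -0.5000-4.3301i
X[2] = 0.5000-4.3301i
X[3] = -2
X[4] = 0.5000+4.3301i
X[5] = -0.5000+4.3301i

X = [-4, -0.5000-4.3301i, 0.5000-4.3301i, -2, 0.5000+4.3301i, -0.5000+4.3301i]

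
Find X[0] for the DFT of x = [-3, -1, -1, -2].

X[0] = Σ(n=0 to 3) x[n] · ω_4^0 = Σ x[n]
= (-3) + (-1) + (-1) + (-2)

X[0] = -7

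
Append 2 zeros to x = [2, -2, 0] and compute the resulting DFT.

Original 3-point DFT: [0, 3.0000+1.7321i, 3.0000-1.7321i]
Zero-padded 5-point DFT provides frequency interpolation.

DFT_5([x, 0, ...]) = [0, 1.3820+1.9021i, 3.6180+1.1756i, 3.6180-1.1756i, 1.3820-1.9021i]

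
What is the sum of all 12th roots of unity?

Sum of all nth roots of unity equals 0 for n > 1 (geometric series with r ≠ 1).

0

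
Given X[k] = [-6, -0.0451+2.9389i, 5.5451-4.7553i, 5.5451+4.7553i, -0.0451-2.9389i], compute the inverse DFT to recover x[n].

x[n] = (1/5) Σ(k=0 to 4) X[k] · e^(2πikn/5)

Computing each x[n]:
x[0] = 1
x[1] = -3
x[2] = -3
x[3] = 2
x[4] = -3

x = [1, -3, -3, 2, -3]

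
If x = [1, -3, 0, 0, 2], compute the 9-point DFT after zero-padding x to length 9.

Original 5-point DFT: [0, 0.6910+4.7553i, 1.8090+2.9389i, 1.8090-2.9389i, 0.6910-4.7553i]
Zero-padded 9-point DFT provides frequency interpolation.

DFT_9([x, 0, ...]) = [0, -3.1775+1.2443i, 2.0111+4.2400i, 1.5000+0.8660i, 4.1664+2.9957i, 4.1664-2.9957i, 1.5000-0.8660i, 2.0111-4.2400i, -3.1775-1.2443i]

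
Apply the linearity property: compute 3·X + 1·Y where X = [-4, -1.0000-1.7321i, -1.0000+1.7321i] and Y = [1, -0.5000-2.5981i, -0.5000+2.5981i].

By linearity: DFT(3x + 1y) = 3·DFT(x) + 1·DFT(y)
= 3·[-4, -1.0000-1.7321i, -1.0000+1.7321i] + 1·[1, -0.5000-2.5981i, -0.5000+2.5981i]

Computing element-wise:
Z[0] = 3·(-4) + 1·(1) = -11
Z[1] = 3·(-1.0000-1.7321i) + 1·(-0.5000-2.5981i) = -3.5000-7.7944i
Z[2] = 3·(-1.0000+1.7321i) + 1·(-0.5000+2.5981i) = -3.5000+7.7944i

DFT(3x + 1y) = 3·X + 1·Y = [-11, -3.5000-7.7944i, -3.5000+7.7944i]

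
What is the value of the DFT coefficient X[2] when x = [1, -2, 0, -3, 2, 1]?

X[2] = Σ(n=0 to 5) x[n] · ω_6^(2n) where ω_6 = e^(-2πi/6)
= (1)·ω_6^0 + (-2)·ω_6^2 + (0)·ω_6^4 + (-3)·ω_6^6 + (2)·ω_6^8 + (1)·ω_6^10

X[2] = -2.5000+0.8660i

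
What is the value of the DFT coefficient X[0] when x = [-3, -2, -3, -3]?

X[0] = Σ(n=0 to 3) x[n] · ω_4^0 = Σ x[n]
= (-3) + (-2) + (-3) + (-3)

X[0] = -11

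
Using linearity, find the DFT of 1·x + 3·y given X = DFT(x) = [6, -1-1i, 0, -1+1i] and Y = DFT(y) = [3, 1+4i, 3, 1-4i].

By linearity: DFT(1x + 3y) = 1·DFT(x) + 3·DFT(y)
= 1·[6, -1-1i, 0, -1+1i] + 3·[3, 1+4i, 3, 1-4i]

Computing element-wise:
Z[0] = 1·(6) + 3·(3) = 15
Z[1] = 1·(-1-1i) + 3·(1+4i) = 2+11i
Z[2] = 1·(0) + 3·(3) = 9
Z[3] = 1·(-1+1i) + 3·(1-4i) = 2-11i

DFT(1x + 3y) = 1·X + 3·Y = [15, 2+11i, 9, 2-11i]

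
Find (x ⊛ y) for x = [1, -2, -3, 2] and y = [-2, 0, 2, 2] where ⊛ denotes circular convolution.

(x ⊛ y)[n] = Σ(m=0 to 3) x[m] · y[(n-m) mod 4]

Computing each output sample:
(x ⊛ y)[0] = -12
(x ⊛ y)[1] = 2
(x ⊛ y)[2] = 12
(x ⊛ y)[3] = -6

x ⊛ y = [-12, 2, 12, -6]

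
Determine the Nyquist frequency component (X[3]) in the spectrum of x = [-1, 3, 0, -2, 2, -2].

X[3] = Σ(n=0 to 5) x[n] · ω_6^(3n) where ω_6 = e^(-2πi/6)
= (-1)·ω_6^0 + (3)·ω_6^3 + (0)·ω_6^6 + (-2)·ω_6^9 + (2)·ω_6^12 + (-2)·ω_6^15

X[3] = 2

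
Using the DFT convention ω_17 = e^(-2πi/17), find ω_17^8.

ω_17^8 = e^(-2πi·8/17)
= cos(-2π·8/17) + i·sin(-2π·8/17)
= cos(-16π/17) + i·sin(-16π/17)

ω_17^8 = cos(-16π/17) + i·sin(-16π/17) = -0.9830-0.1837i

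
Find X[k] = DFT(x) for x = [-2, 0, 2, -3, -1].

X[k] = Σ(n=0 to 4) x[n] · ω_5^(nk)
where ω_5 = e^(-2πi/5)

Computing each X[k]:
X[0] = -4
X[1] = -1.5000-3.8900i
X[2] = -1.5000+4.1675i
X[3] = -1.5000-4.1675i
X[4] = -1.5000+3.8900i

X = [-4, -1.5000-3.8900i, -1.5000+4.1675i, -1.5000-4.1675i, -1.5000+3.8900i]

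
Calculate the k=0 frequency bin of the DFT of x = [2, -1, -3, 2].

X[0] = Σ(n=0 to 3) x[n] · ω_4^0 = Σ x[n]
= (2) + (-1) + (-3) + (2)

X[0] = 0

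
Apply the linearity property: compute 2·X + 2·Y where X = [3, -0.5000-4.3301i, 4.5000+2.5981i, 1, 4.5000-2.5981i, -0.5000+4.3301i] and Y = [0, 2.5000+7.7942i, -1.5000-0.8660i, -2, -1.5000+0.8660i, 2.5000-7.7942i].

By linearity: DFT(2x + 2y) = 2·DFT(x) + 2·DFT(y)
= 2·[3, -0.5000-4.3301i, 4.5000+2.5981i, 1, 4.5000-2.5981i, -0.5000+4.3301i] + 2·[0, 2.5000+7.7942i, -1.5000-0.8660i, -2, -1.5000+0.8660i, 2.5000-7.7942i]

Computing element-wise:
Z[0] = 2·(3) + 2·(0) = 6
Z[1] = 2·(-0.5000-4.3301i) + 2·(2.5000+7.7942i) = 4.0000+6.9282i
Z[2] = 2·(4.5000+2.5981i) + 2·(-1.5000-0.8660i) = 6.0000+3.4642i
Z[3] = 2·(1) + 2·(-2) = -2
Z[4] = 2·(4.5000-2.5981i) + 2·(-1.5000+0.8660i) = 6.0000-3.4642i
Z[5] = 2·(-0.5000+4.3301i) + 2·(2.5000-7.7942i) = 4.0000-6.9282i

DFT(2x + 2y) = 2·X + 2·Y = [6, 4.0000+6.9282i, 6.0000+3.4642i, -2, 6.0000-3.4642i, 4.0000-6.9282i]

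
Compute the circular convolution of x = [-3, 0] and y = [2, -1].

(x ⊛ y)[n] = Σ(m=0 to 1) x[m] · y[(n-m) mod 2]

Computing each output sample:
(x ⊛ y)[0] = -6
(x ⊛ y)[1] = 3

x ⊛ y = [-6, 3]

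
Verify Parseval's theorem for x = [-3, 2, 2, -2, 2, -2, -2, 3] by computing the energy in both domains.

Time domain:
Σ|x[n]|² = |-3|² + |2|² + |2|² + |-2|² + |2|² + |-2|² + |-2|² + |3|² = 42.0000

Frequency domain:
(1/8)Σ|X[k]|² = (1/8)(|0|² + |1.3640-3.2929i|² + |-1+1i|² + |-11.3640+4.7071i|² + |-2|² + |-11.3640-4.7071i|² + |-1-1i|² + |1.3640+3.2929i|²) = (1/8)·336.0000 = 42.0000

Both sides agree, confirming Parseval's theorem.

Σ|x[n]|² = (1/N)Σ|X[k]|² = 42.0000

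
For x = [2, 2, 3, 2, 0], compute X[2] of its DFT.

X[2] = Σ(n=0 to 4) x[n] · ω_5^(2n) where ω_5 = e^(-2πi/5)
= (2)·ω_5^0 + (2)·ω_5^2 + (3)·ω_5^4 + (2)·ω_5^6 + (0)·ω_5^8

X[2] = 1.9271-0.2245i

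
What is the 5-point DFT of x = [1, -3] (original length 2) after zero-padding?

Original 2-point DFT: [-2, 4]
Zero-padded 5-point DFT provides frequency interpolation.

DFT_5([x, 0, ...]) = [-2, 0.0729+2.8532i, 3.4271+1.7634i, 3.4271-1.7634i, 0.0729-2.8532i]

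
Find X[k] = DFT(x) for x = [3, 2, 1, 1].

X[k] = Σ(n=0 to 3) x[n] · ω_4^(nk)
where ω_4 = e^(-2πi/4)

Computing each X[k]:
X[0] = 7
X[1] = 2-1i
X[2] = 1
X[3] = 2+1i

X = [7, 2-1i, 1, 2+1i]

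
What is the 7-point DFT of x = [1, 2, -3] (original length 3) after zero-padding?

Original 3-point DFT: [0, 1.5000-4.3301i, 1.5000+4.3301i]
Zero-padded 7-point DFT provides frequency interpolation.

DFT_7([x, 0, ...]) = [0, 2.9145+1.3611i, 3.2579-3.2515i, -2.6724-3.2133i, -2.6724+3.2133i, 3.2579+3.2515i, 2.9145-1.3611i]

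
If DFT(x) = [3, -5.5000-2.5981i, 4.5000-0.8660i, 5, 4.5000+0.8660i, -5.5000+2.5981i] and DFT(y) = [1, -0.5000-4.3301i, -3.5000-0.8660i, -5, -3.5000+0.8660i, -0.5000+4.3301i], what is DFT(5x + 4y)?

By linearity: DFT(5x + 4y) = 5·DFT(x) + 4·DFT(y)
= 5·[3, -5.5000-2.5981i, 4.5000-0.8660i, 5, 4.5000+0.8660i, -5.5000+2.5981i] + 4·[1, -0.5000-4.3301i, -3.5000-0.8660i, -5, -3.5000+0.8660i, -0.5000+4.3301i]

Computing element-wise:
Z[0] = 5·(3) + 4·(1) = 19
Z[1] = 5·(-5.5000-2.5981i) + 4·(-0.5000-4.3301i) = -29.5000-30.3109i
Z[2] = 5·(4.5000-0.8660i) + 4·(-3.5000-0.8660i) = 8.5000-7.7940i
Z[3] = 5·(5) + 4·(-5) = 5
Z[4] = 5·(4.5000+0.8660i) + 4·(-3.5000+0.8660i) = 8.5000+7.7940i
Z[5] = 5·(-5.5000+2.5981i) + 4·(-0.5000+4.3301i) = -29.5000+30.3109i

DFT(5x + 4y) = 5·X + 4·Y = [19, -29.5000-30.3109i, 8.5000-7.7940i, 5, 8.5000+7.7940i, -29.5000+30.3109i]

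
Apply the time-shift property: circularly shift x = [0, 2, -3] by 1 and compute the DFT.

Time shift by 1: X_shifted[k] = ω_3^(1k) · X[k]
Shifted x = [-3, 0, 2]

DFT(x[n-1]) = [-1, -4.0000+1.7321i, -4.0000-1.7321i]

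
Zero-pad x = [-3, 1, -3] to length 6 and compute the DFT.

Original 3-point DFT: [-5, -2.0000-3.4641i, -2.0000+3.4641i]
Zero-padded 6-point DFT provides frequency interpolation.

DFT_6([x, 0, ...]) = [-5, -1.0000+1.7321i, -2.0000-3.4641i, -7, -2.0000+3.4641i, -1.0000-1.7321i]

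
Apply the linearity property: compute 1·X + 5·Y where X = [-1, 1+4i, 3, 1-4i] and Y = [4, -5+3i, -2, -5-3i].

By linearity: DFT(1x + 5y) = 1·DFT(x) + 5·DFT(y)
= 1·[-1, 1+4i, 3, 1-4i] + 5·[4, -5+3i, -2, -5-3i]

Computing element-wise:
Z[0] = 1·(-1) + 5·(4) = 19
Z[1] = 1·(1+4i) + 5·(-5+3i) = -24+19i
Z[2] = 1·(3) + 5·(-2) = -7
Z[3] = 1·(1-4i) + 5·(-5-3i) = -24-19i

DFT(1x + 5y) = 1·X + 5·Y = [19, -24+19i, -7, -24-19i]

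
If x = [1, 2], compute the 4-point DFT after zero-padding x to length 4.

Original 2-point DFT: [3, -1]
Zero-padded 4-point DFT provides frequency interpolation.

DFT_4([x, 0, ...]) = [3, 1-2i, -1, 1+2i]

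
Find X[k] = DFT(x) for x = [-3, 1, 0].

X[k] = Σ(n=0 to 2) x[n] · ω_3^(nk)
where ω_3 = e^(-2πi/3)

Computing each X[k]:
X[0] = -2
X[1] = -3.5000-0.8660i
X[2] = -3.5000+0.8660i

X = [-2, -3.5000-0.8660i, -3.5000+0.8660i]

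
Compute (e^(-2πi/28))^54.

Since ω_28^28 = 1, powers reduce modulo 28.
54 mod 28 = 26
So ω_28^54 = ω_28^26 = e^(-2πi·26/28)

ω_28^54 = ω_28^26 = 0.9010+0.4339i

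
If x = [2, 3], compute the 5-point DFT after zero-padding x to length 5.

Original 2-point DFT: [5, -1]
Zero-padded 5-point DFT provides frequency interpolation.

DFT_5([x, 0, ...]) = [5, 2.9271-2.8532i, -0.4271-1.7634i, -0.4271+1.7634i, 2.9271+2.8532i]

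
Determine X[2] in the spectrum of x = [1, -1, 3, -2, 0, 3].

X[2] = Σ(n=0 to 5) x[n] · ω_6^(2n) where ω_6 = e^(-2πi/6)
= (1)·ω_6^0 + (-1)·ω_6^2 + (3)·ω_6^4 + (-2)·ω_6^6 + (0)·ω_6^8 + (3)·ω_6^10

X[2] = -3.5000+6.0622i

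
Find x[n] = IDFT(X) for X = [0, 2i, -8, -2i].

x[n] = (1/4) Σ(k=0 to 3) X[k] · e^(2πikn/4)

Computing each x[n]:
x[0] = -2
x[1] = 1
x[2] = -2
x[3] = 3

x = [-2, 1, -2, 3]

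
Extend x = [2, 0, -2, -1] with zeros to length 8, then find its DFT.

Original 4-point DFT: [-1, 4-1i, 1, 4+1i]
Zero-padded 8-point DFT provides frequency interpolation.

DFT_8([x, 0, ...]) = [-1, 2.7071+2.7071i, 4-1i, 1.2929-1.2929i, 1, 1.2929+1.2929i, 4+1i, 2.7071-2.7071i]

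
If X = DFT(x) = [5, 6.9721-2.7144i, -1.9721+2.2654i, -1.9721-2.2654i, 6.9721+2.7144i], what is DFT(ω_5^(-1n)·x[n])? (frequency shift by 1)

Modulation property: DFT(ω_5^(-1n)·x[n]) = X[(k-1) mod 5], so circularly shift X by 1 positions.

X[k-1] = [6.9721+2.7144i, 5, 6.9721-2.7144i, -1.9721+2.2654i, -1.9721-2.2654i]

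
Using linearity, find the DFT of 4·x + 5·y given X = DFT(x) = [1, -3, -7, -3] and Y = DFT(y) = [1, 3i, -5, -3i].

By linearity: DFT(4x + 5y) = 4·DFT(x) + 5·DFT(y)
= 4·[1, -3, -7, -3] + 5·[1, 3i, -5, -3i]

Computing element-wise:
Z[0] = 4·(1) + 5·(1) = 9
Z[1] = 4·(-3) + 5·(3i) = -12+15i
Z[2] = 4·(-7) + 5·(-5) = -53
Z[3] = 4·(-3) + 5·(-3i) = -12-15i

DFT(4x + 5y) = 4·X + 5·Y = [9, -12+15i, -53, -12-15i]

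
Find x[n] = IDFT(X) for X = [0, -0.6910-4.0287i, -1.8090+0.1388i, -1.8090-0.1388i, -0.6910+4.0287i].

x[n] = (1/5) Σ(k=0 to 4) X[k] · e^(2πikn/5)

Computing each x[n]:
x[0] = -1
x[1] = 2
x[2] = 1
x[3] = -1
x[4] = -1

x = [-1, 2, 1, -1, -1]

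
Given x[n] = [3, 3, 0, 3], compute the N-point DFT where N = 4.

X[k] = Σ(n=0 to 3) x[n] · ω_4^(nk)
where ω_4 = e^(-2πi/4)

Computing each X[k]:
X[0] = 9
X[1] = 3
X[2] = -3
X[3] = 3

X = [9, 3, -3, 3]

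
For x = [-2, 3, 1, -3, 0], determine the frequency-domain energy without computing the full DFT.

Parseval: Σ|x[n]|² = (1/N)Σ|X[k]|², so Σ|X[k]|² = N·Σ|x[n]|² = 5·23.0000

Σ|X[k]|² = N·Σ|x[n]|² = 5·23.0000 = 115.0000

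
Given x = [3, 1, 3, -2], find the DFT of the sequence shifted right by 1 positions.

Time shift by 1: X_shifted[k] = ω_4^(1k) · X[k]
Shifted x = [-2, 3, 1, 3]

DFT(x[n-1]) = [5, -3, -7, -3]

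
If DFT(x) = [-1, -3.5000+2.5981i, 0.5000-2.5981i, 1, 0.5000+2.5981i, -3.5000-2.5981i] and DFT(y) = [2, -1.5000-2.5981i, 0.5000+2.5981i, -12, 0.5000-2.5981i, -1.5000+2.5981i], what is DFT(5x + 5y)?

By linearity: DFT(5x + 5y) = 5·DFT(x) + 5·DFT(y)
= 5·[-1, -3.5000+2.5981i, 0.5000-2.5981i, 1, 0.5000+2.5981i, -3.5000-2.5981i] + 5·[2, -1.5000-2.5981i, 0.5000+2.5981i, -12, 0.5000-2.5981i, -1.5000+2.5981i]

Computing element-wise:
Z[0] = 5·(-1) + 5·(2) = 5
Z[1] = 5·(-3.5000+2.5981i) + 5·(-1.5000-2.5981i) = -25
Z[2] = 5·(0.5000-2.5981i) + 5·(0.5000+2.5981i) = 5
Z[3] = 5·(1) + 5·(-12) = -55
Z[4] = 5·(0.5000+2.5981i) + 5·(0.5000-2.5981i) = 5
Z[5] = 5·(-3.5000-2.5981i) + 5·(-1.5000+2.5981i) = -25

DFT(5x + 5y) = 5·X + 5·Y = [5, -25, 5, -55, 5, -25]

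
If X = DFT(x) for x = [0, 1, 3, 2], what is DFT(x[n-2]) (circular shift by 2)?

Time shift by 2: X_shifted[k] = ω_4^(2k) · X[k]
Shifted x = [3, 2, 0, 1]

DFT(x[n-2]) = [6, 3-1i, 0, 3+1i]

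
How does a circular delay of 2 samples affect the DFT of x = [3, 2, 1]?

Time shift by 2: X_shifted[k] = ω_3^(2k) · X[k]
Shifted x = [2, 1, 3]

DFT(x[n-2]) = [6, 1.7321i, -1.7321i]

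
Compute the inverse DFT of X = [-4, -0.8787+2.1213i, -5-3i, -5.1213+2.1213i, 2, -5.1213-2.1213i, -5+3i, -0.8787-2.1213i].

x[n] = (1/8) Σ(k=0 to 7) X[k] · e^(2πikn/8)

Computing each x[n]:
x[0] = -3
x[1] = 0
x[2] = 1
x[3] = -3
x[4] = 0
x[5] = 0
x[6] = 1
x[7] = 0

x = [-3, 0, 1, -3, 0, 0, 1, 0]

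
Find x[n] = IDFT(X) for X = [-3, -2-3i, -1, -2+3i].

x[n] = (1/4) Σ(k=0 to 3) X[k] · e^(2πikn/4)

Computing each x[n]:
x[0] = -2
x[1] = 1
x[2] = 0
x[3] = -2

x = [-2, 1, 0, -2]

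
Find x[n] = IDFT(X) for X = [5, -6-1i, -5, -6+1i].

x[n] = (1/4) Σ(k=0 to 3) X[k] · e^(2πikn/4)

Computing each x[n]:
x[0] = -3
x[1] = 3
x[2] = 3
x[3] = 2

x = [-3, 3, 3, 2]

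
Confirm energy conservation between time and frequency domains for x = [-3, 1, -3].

Time domain:
Σ|x[n]|² = |-3|² + |1|² + |-3|² = 19.0000

Frequency domain:
(1/3)Σ|X[k]|² = (1/3)(|-5|² + |-2.0000-3.4641i|² + |-2.0000+3.4641i|²) = (1/3)·57.0000 = 19.0000

Both sides agree, confirming Parseval's theorem.

Σ|x[n]|² = (1/N)Σ|X[k]|² = 19.0000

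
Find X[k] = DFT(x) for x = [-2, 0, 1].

X[k] = Σ(n=0 to 2) x[n] · ω_3^(nk)
where ω_3 = e^(-2πi/3)

Computing each X[k]:
X[0] = -1
X[1] = -2.5000+0.8660i
X[2] = -2.5000-0.8660i

X = [-1, -2.5000+0.8660i, -2.5000-0.8660i]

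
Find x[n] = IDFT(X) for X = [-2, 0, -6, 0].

x[n] = (1/4) Σ(k=0 to 3) X[k] · e^(2πikn/4)

Computing each x[n]:
x[0] = -2
x[1] = 1
x[2] = -2
x[3] = 1

x = [-2, 1, -2, 1]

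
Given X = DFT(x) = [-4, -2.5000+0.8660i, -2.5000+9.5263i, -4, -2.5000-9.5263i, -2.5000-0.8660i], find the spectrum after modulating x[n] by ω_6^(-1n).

Modulation property: DFT(ω_6^(-1n)·x[n]) = X[(k-1) mod 6], so circularly shift X by 1 positions.

X[k-1] = [-2.5000-0.8660i, -4, -2.5000+0.8660i, -2.5000+9.5263i, -4, -2.5000-9.5263i]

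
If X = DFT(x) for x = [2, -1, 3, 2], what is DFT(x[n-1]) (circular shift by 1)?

Time shift by 1: X_shifted[k] = ω_4^(1k) · X[k]
Shifted x = [2, 2, -1, 3]

DFT(x[n-1]) = [6, 3+1i, -4, 3-1i]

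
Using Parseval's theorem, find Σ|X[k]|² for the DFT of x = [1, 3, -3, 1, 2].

Parseval: Σ|x[n]|² = (1/N)Σ|X[k]|², so Σ|X[k]|² = N·Σ|x[n]|² = 5·24.0000

Σ|X[k]|² = N·Σ|x[n]|² = 5·24.0000 = 120.0000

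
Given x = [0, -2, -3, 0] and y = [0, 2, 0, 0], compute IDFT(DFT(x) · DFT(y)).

(x ⊛ y)[n] = Σ(m=0 to 3) x[m] · y[(n-m) mod 4]

Computing each output sample:
(x ⊛ y)[0] = 0
(x ⊛ y)[1] = 0
(x ⊛ y)[2] = -4
(x ⊛ y)[3] = -6

x ⊛ y = [0, 0, -4, -6]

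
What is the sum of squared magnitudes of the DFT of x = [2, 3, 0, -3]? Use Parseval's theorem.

Parseval: Σ|x[n]|² = (1/N)Σ|X[k]|², so Σ|X[k]|² = N·Σ|x[n]|² = 4·22.0000

Σ|X[k]|² = N·Σ|x[n]|² = 4·22.0000 = 88.0000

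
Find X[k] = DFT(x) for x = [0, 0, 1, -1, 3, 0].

X[k] = Σ(n=0 to 5) x[n] · ω_6^(nk)
where ω_6 = e^(-2πi/6)

Computing each X[k]:
X[0] = 3
X[1] = -1.0000+1.7321i
X[2] = -3.0000-1.7321i
X[3] = 5
X[4] = -3.0000+1.7321i
X[5] = -1.0000-1.7321i

X = [3, -1.0000+1.7321i, -3.0000-1.7321i, 5, -3.0000+1.7321i, -1.0000-1.7321i]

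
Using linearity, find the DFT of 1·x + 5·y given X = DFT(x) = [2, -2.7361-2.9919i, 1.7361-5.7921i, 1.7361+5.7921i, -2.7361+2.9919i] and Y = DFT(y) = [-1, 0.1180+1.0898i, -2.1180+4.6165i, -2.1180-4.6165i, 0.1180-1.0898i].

By linearity: DFT(1x + 5y) = 1·DFT(x) + 5·DFT(y)
= 1·[2, -2.7361-2.9919i, 1.7361-5.7921i, 1.7361+5.7921i, -2.7361+2.9919i] + 5·[-1, 0.1180+1.0898i, -2.1180+4.6165i, -2.1180-4.6165i, 0.1180-1.0898i]

Computing element-wise:
Z[0] = 1·(2) + 5·(-1) = -3
Z[1] = 1·(-2.7361-2.9919i) + 5·(0.1180+1.0898i) = -2.1461+2.4571i
Z[2] = 1·(1.7361-5.7921i) + 5·(-2.1180+4.6165i) = -8.8539+17.2904i
Z[3] = 1·(1.7361+5.7921i) + 5·(-2.1180-4.6165i) = -8.8539-17.2904i
Z[4] = 1·(-2.7361+2.9919i) + 5·(0.1180-1.0898i) = -2.1461-2.4571i

DFT(1x + 5y) = 1·X + 5·Y = [-3, -2.1461+2.4571i, -8.8539+17.2904i, -8.8539-17.2904i, -2.1461-2.4571i]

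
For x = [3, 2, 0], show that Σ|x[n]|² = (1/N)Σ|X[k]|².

Time domain:
Σ|x[n]|² = |3|² + |2|² + |0|² = 13.0000

Frequency domain:
(1/3)Σ|X[k]|² = (1/3)(|5|² + |2.0000-1.7321i|² + |2.0000+1.7321i|²) = (1/3)·39.0000 = 13.0000

Both sides agree, confirming Parseval's theorem.

Σ|x[n]|² = (1/N)Σ|X[k]|² = 13.0000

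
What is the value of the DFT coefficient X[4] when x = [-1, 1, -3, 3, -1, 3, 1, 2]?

X[4] = Σ(n=0 to 7) x[n] · ω_8^(4n) where ω_8 = e^(-2πi/8)
= (-1)·ω_8^0 + (1)·ω_8^4 + (-3)·ω_8^8 + (3)·ω_8^12 + (-1)·ω_8^16 + (3)·ω_8^20 + (1)·ω_8^24 + (2)·ω_8^28

X[4] = -13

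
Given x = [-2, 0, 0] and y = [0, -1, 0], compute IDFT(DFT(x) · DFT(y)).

(x ⊛ y)[n] = Σ(m=0 to 2) x[m] · y[(n-m) mod 3]

Computing each output sample:
(x ⊛ y)[0] = 0
(x ⊛ y)[1] = 2
(x ⊛ y)[2] = 0

x ⊛ y = [0, 2, 0]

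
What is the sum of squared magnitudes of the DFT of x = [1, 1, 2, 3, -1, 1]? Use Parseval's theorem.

Parseval: Σ|x[n]|² = (1/N)Σ|X[k]|², so Σ|X[k]|² = N·Σ|x[n]|² = 6·17.0000

Σ|X[k]|² = N·Σ|x[n]|² = 6·17.0000 = 102.0000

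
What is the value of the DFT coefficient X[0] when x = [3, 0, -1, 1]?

X[0] = Σ(n=0 to 3) x[n] · ω_4^0 = Σ x[n]
= (3) + (0) + (-1) + (1)

X[0] = 3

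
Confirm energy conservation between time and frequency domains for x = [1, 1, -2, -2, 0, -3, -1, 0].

Time domain:
Σ|x[n]|² = |1|² + |1|² + |-2|² + |-2|² + |0|² + |-3|² + |-1|² + |0|² = 20.0000

Frequency domain:
(1/8)Σ|X[k]|² = (1/8)(|-6|² + |5.2426-0.4142i|² + |4|² + |-3.2426-2.4142i|² + |2|² + |-3.2426+2.4142i|² + |4|² + |5.2426+0.4142i|²) = (1/8)·160.0000 = 20.0000

Both sides agree, confirming Parseval's theorem.

Σ|x[n]|² = (1/N)Σ|X[k]|² = 20.0000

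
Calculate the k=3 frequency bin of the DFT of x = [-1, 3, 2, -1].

X[3] = Σ(n=0 to 3) x[n] · ω_4^(3n) where ω_4 = e^(-2πi/4)
= (-1)·ω_4^0 + (3)·ω_4^3 + (2)·ω_4^6 + (-1)·ω_4^9

X[3] = -3+4i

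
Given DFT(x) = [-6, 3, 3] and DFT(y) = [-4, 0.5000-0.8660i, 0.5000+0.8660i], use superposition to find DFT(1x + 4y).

By linearity: DFT(1x + 4y) = 1·DFT(x) + 4·DFT(y)
= 1·[-6, 3, 3] + 4·[-4, 0.5000-0.8660i, 0.5000+0.8660i]

Computing element-wise:
Z[0] = 1·(-6) + 4·(-4) = -22
Z[1] = 1·(3) + 4·(0.5000-0.8660i) = 5.0000-3.4640i
Z[2] = 1·(3) + 4·(0.5000+0.8660i) = 5.0000+3.4640i

DFT(1x + 4y) = 1·X + 4·Y = [-22, 5.0000-3.4640i, 5.0000+3.4640i]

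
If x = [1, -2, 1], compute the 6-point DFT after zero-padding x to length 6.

Original 3-point DFT: [0, 1.5000+2.5981i, 1.5000-2.5981i]
Zero-padded 6-point DFT provides frequency interpolation.

DFT_6([x, 0, ...]) = [0, -0.5000+0.8660i, 1.5000+2.5981i, 4, 1.5000-2.5981i, -0.5000-0.8660i]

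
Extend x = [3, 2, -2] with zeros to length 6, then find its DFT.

Original 3-point DFT: [3, 3.0000-3.4641i, 3.0000+3.4641i]
Zero-padded 6-point DFT provides frequency interpolation.

DFT_6([x, 0, ...]) = [3, 5, 3.0000-3.4641i, -1, 3.0000+3.4641i, 5]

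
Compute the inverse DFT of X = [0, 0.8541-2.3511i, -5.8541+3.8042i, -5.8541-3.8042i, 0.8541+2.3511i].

x[n] = (1/5) Σ(k=0 to 4) X[k] · e^(2πikn/5)

Computing each x[n]:
x[0] = -2
x[1] = 2
x[2] = 1
x[3] = -3
x[4] = 2

x = [-2, 2, 1, -3, 2]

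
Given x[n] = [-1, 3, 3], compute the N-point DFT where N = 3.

X[k] = Σ(n=0 to 2) x[n] · ω_3^(nk)
where ω_3 = e^(-2πi/3)

Computing each X[k]:
X[0] = 5
X[1] = -4
X[2] = -4

X = [5, -4, -4]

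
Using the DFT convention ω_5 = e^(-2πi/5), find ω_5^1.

ω_5^1 = e^(-2πi·1/5)
= cos(-2π·1/5) + i·sin(-2π·1/5)
= cos(-2π/5) + i·sin(-2π/5)

ω_5^1 = cos(-2π/5) + i·sin(-2π/5) = 0.3090-0.9511i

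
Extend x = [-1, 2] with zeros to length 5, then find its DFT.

Original 2-point DFT: [1, -3]
Zero-padded 5-point DFT provides frequency interpolation.

DFT_5([x, 0, ...]) = [1, -0.3820-1.9021i, -2.6180-1.1756i, -2.6180+1.1756i, -0.3820+1.9021i]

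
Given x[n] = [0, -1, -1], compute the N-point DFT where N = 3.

X[k] = Σ(n=0 to 2) x[n] · ω_3^(nk)
where ω_3 = e^(-2πi/3)

Computing each X[k]:
X[0] = -2
X[1] = 1
X[2] = 1

X = [-2, 1, 1]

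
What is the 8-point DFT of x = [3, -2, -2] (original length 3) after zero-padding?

Original 3-point DFT: [-1, 5, 5]
Zero-padded 8-point DFT provides frequency interpolation.

DFT_8([x, 0, ...]) = [-1, 1.5858+3.4142i, 5+2i, 4.4142-0.5858i, 3, 4.4142+0.5858i, 5-2i, 1.5858-3.4142i]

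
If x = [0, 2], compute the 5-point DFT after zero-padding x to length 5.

Original 2-point DFT: [2, -2]
Zero-padded 5-point DFT provides frequency interpolation.

DFT_5([x, 0, ...]) = [2, 0.6180-1.9021i, -1.6180-1.1756i, -1.6180+1.1756i, 0.6180+1.9021i]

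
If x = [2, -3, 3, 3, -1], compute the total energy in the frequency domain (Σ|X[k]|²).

Parseval: Σ|x[n]|² = (1/N)Σ|X[k]|², so Σ|X[k]|² = N·Σ|x[n]|² = 5·32.0000

Σ|X[k]|² = N·Σ|x[n]|² = 5·32.0000 = 160.0000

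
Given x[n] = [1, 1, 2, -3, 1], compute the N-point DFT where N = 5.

X[k] = Σ(n=0 to 4) x[n] · ω_5^(nk)
where ω_5 = e^(-2πi/5)

Computing each X[k]:
X[0] = 2
X[1] = 2.4271-2.9389i
X[2] = -0.9271+4.7553i
X[3] = -0.9271-4.7553i
X[4] = 2.4271+2.9389i

X = [2, 2.4271-2.9389i, -0.9271+4.7553i, -0.9271-4.7553i, 2.4271+2.9389i]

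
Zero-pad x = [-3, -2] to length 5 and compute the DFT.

Original 2-point DFT: [-5, -1]
Zero-padded 5-point DFT provides frequency interpolation.

DFT_5([x, 0, ...]) = [-5, -3.6180+1.9021i, -1.3820+1.1756i, -1.3820-1.1756i, -3.6180-1.9021i]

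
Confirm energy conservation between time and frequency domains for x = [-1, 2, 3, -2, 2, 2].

Time domain:
Σ|x[n]|² = |-1|² + |2|² + |3|² + |-2|² + |2|² + |2|² = 26.0000

Frequency domain:
(1/6)Σ|X[k]|² = (1/6)(|6|² + |0.5000-0.8660i|² + |-7.5000+0.8660i|² + |2|² + |-7.5000-0.8660i|² + |0.5000+0.8660i|²) = (1/6)·156.0000 = 26.0000

Both sides agree, confirming Parseval's theorem.

Σ|x[n]|² = (1/N)Σ|X[k]|² = 26.0000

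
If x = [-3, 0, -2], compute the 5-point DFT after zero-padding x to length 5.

Original 3-point DFT: [-5, -2.0000-1.7321i, -2.0000+1.7321i]
Zero-padded 5-point DFT provides frequency interpolation.

DFT_5([x, 0, ...]) = [-5, -1.3820+1.1756i, -3.6180-1.9021i, -3.6180+1.9021i, -1.3820-1.1756i]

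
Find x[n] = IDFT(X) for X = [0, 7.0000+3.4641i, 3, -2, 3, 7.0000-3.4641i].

x[n] = (1/6) Σ(k=0 to 5) X[k] · e^(2πikn/6)

Computing each x[n]:
x[0] = 3
x[1] = 0
x[2] = -3
x[3] = -1
x[4] = -1
x[5] = 2

x = [3, 0, -3, -1, -1, 2]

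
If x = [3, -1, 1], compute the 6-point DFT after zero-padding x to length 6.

Original 3-point DFT: [3, 3.0000+1.7321i, 3.0000-1.7321i]
Zero-padded 6-point DFT provides frequency interpolation.

DFT_6([x, 0, ...]) = [3, 2, 3.0000+1.7321i, 5, 3.0000-1.7321i, 2]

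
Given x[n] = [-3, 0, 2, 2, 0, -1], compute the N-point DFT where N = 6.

X[k] = Σ(n=0 to 5) x[n] · ω_6^(nk)
where ω_6 = e^(-2πi/6)

Computing each X[k]:
X[0] = 0
X[1] = -6.5000-2.5981i
X[2] = -1.5000+0.8660i
X[3] = -2
X[4] = -1.5000-0.8660i
X[5] = -6.5000+2.5981i

X = [0, -6.5000-2.5981i, -1.5000+0.8660i, -2, -1.5000-0.8660i, -6.5000+2.5981i]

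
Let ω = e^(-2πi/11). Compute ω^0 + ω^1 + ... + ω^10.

Sum of all nth roots of unity equals 0 for n > 1 (geometric series with r ≠ 1).

0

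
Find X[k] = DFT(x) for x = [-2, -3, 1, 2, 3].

X[k] = Σ(n=0 to 4) x[n] · ω_5^(nk)
where ω_5 = e^(-2πi/5)

Computing each X[k]:
X[0] = 1
X[1] = -4.4271+6.2941i
X[2] = -1.0729+2.5757i
X[3] = -1.0729-2.5757i
X[4] = -4.4271-6.2941i

X = [1, -4.4271+6.2941i, -1.0729+2.5757i, -1.0729-2.5757i, -4.4271-6.2941i]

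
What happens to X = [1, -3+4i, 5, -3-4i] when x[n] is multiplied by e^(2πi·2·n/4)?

Modulation property: DFT(ω_4^(-2n)·x[n]) = X[(k-2) mod 4], so circularly shift X by 2 positions.

X[k-2] = [5, -3-4i, 1, -3+4i]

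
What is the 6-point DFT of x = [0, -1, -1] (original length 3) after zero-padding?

Original 3-point DFT: [-2, 1, 1]
Zero-padded 6-point DFT provides frequency interpolation.

DFT_6([x, 0, ...]) = [-2, 1.7321i, 1, 0, 1, -1.7321i]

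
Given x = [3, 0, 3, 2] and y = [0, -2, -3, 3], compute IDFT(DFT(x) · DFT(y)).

(x ⊛ y)[n] = Σ(m=0 to 3) x[m] · y[(n-m) mod 4]

Computing each output sample:
(x ⊛ y)[0] = -13
(x ⊛ y)[1] = -3
(x ⊛ y)[2] = -3
(x ⊛ y)[3] = 3

x ⊛ y = [-13, -3, -3, 3]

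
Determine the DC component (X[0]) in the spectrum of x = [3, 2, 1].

X[0] = Σ(n=0 to 2) x[n] · ω_3^0 = Σ x[n]
= (3) + (2) + (1)

X[0] = 6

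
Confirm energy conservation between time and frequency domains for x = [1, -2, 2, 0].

Time domain:
Σ|x[n]|² = |1|² + |-2|² + |2|² + |0|² = 9.0000

Frequency domain:
(1/4)Σ|X[k]|² = (1/4)(|1|² + |-1+2i|² + |5|² + |-1-2i|²) = (1/4)·36.0000 = 9.0000

Both sides agree, confirming Parseval's theorem.

Σ|x[n]|² = (1/N)Σ|X[k]|² = 9.0000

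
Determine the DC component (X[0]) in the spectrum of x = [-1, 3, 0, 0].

X[0] = Σ(n=0 to 3) x[n] · ω_4^0 = Σ x[n]
= (-1) + (3) + (0) + (0)

X[0] = 2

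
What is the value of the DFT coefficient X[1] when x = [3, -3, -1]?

X[1] = Σ(n=0 to 2) x[n] · ω_3^(1n) where ω_3 = e^(-2πi/3)
= (3)·ω_3^0 + (-3)·ω_3^1 + (-1)·ω_3^2

X[1] = 5.0000+1.7321i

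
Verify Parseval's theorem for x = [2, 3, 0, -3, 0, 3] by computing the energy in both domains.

Time domain:
Σ|x[n]|² = |2|² + |3|² + |0|² + |-3|² + |0|² + |3|² = 31.0000

Frequency domain:
(1/6)Σ|X[k]|² = (1/6)(|5|² + |8|² + |-4|² + |-1|² + |-4|² + |8|²) = (1/6)·186.0000 = 31.0000

Both sides agree, confirming Parseval's theorem.

Σ|x[n]|² = (1/N)Σ|X[k]|² = 31.0000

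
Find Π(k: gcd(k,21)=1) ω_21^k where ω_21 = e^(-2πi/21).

The primitive 21st roots of unity are ω_21^k for k coprime to 21: k ∈ {1, 2, 4, 5, 8, 10, 11, 13, 16, 17, 19, 20}
Their product equals the constant term of the cyclotomic polynomial Φ_21(x) up to sign.
For n ≥ 3, the product of all primitive nth roots of unity is 1. (For n=1 it is 1; for n=2 it is -1.)

1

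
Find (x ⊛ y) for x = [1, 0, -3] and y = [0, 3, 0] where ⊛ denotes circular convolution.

(x ⊛ y)[n] = Σ(m=0 to 2) x[m] · y[(n-m) mod 3]

Computing each output sample:
(x ⊛ y)[0] = -9
(x ⊛ y)[1] = 3
(x ⊛ y)[2] = 0

x ⊛ y = [-9, 3, 0]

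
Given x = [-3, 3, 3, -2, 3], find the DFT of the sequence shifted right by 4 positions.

Time shift by 4: X_shifted[k] = ω_5^(4k) · X[k]
Shifted x = [3, 3, -2, 3, -3]

DFT(x[n-4]) = [4, 2.1910-2.7674i, 3.3090-8.2820i, 3.3090+8.2820i, 2.1910+2.7674i]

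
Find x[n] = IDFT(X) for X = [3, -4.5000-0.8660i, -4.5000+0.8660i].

x[n] = (1/3) Σ(k=0 to 2) X[k] · e^(2πikn/3)

Computing each x[n]:
x[0] = -2
x[1] = 3
x[2] = 2

x = [-2, 3, 2]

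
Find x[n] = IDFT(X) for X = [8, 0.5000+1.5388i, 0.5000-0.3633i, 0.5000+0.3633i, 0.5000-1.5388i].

x[n] = (1/5) Σ(k=0 to 4) X[k] · e^(2πikn/5)

Computing each x[n]:
x[0] = 2
x[1] = 1
x[2] = 1
x[3] = 2
x[4] = 2

x = [2, 1, 1, 2, 2]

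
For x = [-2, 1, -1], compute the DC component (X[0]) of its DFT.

X[0] = Σ(n=0 to 2) x[n] · ω_3^0 = Σ x[n]
= (-2) + (1) + (-1)

X[0] = -2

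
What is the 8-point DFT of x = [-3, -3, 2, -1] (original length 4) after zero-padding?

Original 4-point DFT: [-5, -5+2i, 3, -5-2i]
Zero-padded 8-point DFT provides frequency interpolation.

DFT_8([x, 0, ...]) = [-5, -4.4142+0.8284i, -5+2i, -1.5858+4.8284i, 3, -1.5858-4.8284i, -5-2i, -4.4142-0.8284i]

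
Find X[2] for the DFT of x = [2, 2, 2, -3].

X[2] = Σ(n=0 to 3) x[n] · ω_4^(2n) where ω_4 = e^(-2πi/4)
= (2)·ω_4^0 + (2)·ω_4^2 + (2)·ω_4^4 + (-3)·ω_4^6

X[2] = 5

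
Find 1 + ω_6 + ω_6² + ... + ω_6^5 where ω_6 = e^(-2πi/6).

Sum of all nth roots of unity equals 0 for n > 1 (geometric series with r ≠ 1).

0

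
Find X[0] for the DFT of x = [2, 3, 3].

X[0] = Σ(n=0 to 2) x[n] · ω_3^0 = Σ x[n]
= (2) + (3) + (3)

X[0] = 8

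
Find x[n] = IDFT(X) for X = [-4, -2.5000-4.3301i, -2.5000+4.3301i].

x[n] = (1/3) Σ(k=0 to 2) X[k] · e^(2πikn/3)

Computing each x[n]:
x[0] = -3
x[1] = 2
x[2] = -3

x = [-3, 2, -3]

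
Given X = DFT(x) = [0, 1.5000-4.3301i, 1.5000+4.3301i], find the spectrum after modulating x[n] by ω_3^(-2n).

Modulation property: DFT(ω_3^(-2n)·x[n]) = X[(k-2) mod 3], so circularly shift X by 2 positions.

X[k-2] = [1.5000-4.3301i, 1.5000+4.3301i, 0]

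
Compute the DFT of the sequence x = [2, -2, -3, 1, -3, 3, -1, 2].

X[k] = Σ(n=0 to 7) x[n] · ω_8^(nk)
where ω_8 = e^(-2πi/8)

Computing each X[k]:
X[0] = -1
X[1] = 2.1716+6.2426i
X[2] = 3+2i
X[3] = 7.8284+2.2426i
X[4] = -9
X[5] = 7.8284-2.2426i
X[6] = 3-2i
X[7] = 2.1716-6.2426i

X = [-1, 2.1716+6.2426i, 3+2i, 7.8284+2.2426i, -9, 7.8284-2.2426i, 3-2i, 2.1716-6.2426i]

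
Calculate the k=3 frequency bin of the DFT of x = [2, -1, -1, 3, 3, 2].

X[3] = Σ(n=0 to 5) x[n] · ω_6^(3n) where ω_6 = e^(-2πi/6)
= (2)·ω_6^0 + (-1)·ω_6^3 + (-1)·ω_6^6 + (3)·ω_6^9 + (3)·ω_6^12 + (2)·ω_6^15

X[3] = 0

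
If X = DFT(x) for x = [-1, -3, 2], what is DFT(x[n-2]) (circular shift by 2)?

Time shift by 2: X_shifted[k] = ω_3^(2k) · X[k]
Shifted x = [-3, 2, -1]

DFT(x[n-2]) = [-2, -3.5000-2.5981i, -3.5000+2.5981i]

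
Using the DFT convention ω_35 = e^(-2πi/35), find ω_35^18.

ω_35^18 = e^(-2πi·18/35)
= cos(-2π·18/35) + i·sin(-2π·18/35)
= cos(-36π/35) + i·sin(-36π/35)

ω_35^18 = cos(-36π/35) + i·sin(-36π/35) = -0.9960+0.0896i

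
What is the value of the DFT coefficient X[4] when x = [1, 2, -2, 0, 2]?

X[4] = Σ(n=0 to 4) x[n] · ω_5^(4n) where ω_5 = e^(-2πi/5)
= (1)·ω_5^0 + (2)·ω_5^4 + (-2)·ω_5^8 + (0)·ω_5^12 + (2)·ω_5^16

X[4] = 3.8541-1.1756i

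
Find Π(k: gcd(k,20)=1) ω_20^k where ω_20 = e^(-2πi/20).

The primitive 20th roots of unity are ω_20^k for k coprime to 20: k ∈ {1, 3, 7, 9, 11, 13, 17, 19}
Their product equals the constant term of the cyclotomic polynomial Φ_20(x) up to sign.
For n ≥ 3, the product of all primitive nth roots of unity is 1. (For n=1 it is 1; for n=2 it is -1.)

1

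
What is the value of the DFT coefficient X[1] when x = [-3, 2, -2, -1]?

X[1] = Σ(n=0 to 3) x[n] · ω_4^(1n) where ω_4 = e^(-2πi/4)
= (-3)·ω_4^0 + (2)·ω_4^1 + (-2)·ω_4^2 + (-1)·ω_4^3

X[1] = -1-3i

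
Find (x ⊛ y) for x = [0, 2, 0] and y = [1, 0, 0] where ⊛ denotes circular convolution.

(x ⊛ y)[n] = Σ(m=0 to 2) x[m] · y[(n-m) mod 3]

Computing each output sample:
(x ⊛ y)[0] = 0
(x ⊛ y)[1] = 2
(x ⊛ y)[2] = 0

x ⊛ y = [0, 2, 0]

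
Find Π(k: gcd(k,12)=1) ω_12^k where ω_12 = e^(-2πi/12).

The primitive 12th roots of unity are ω_12^k for k coprime to 12: k ∈ {1, 5, 7, 11}
Their product equals the constant term of the cyclotomic polynomial Φ_12(x) up to sign.
For n ≥ 3, the product of all primitive nth roots of unity is 1. (For n=1 it is 1; for n=2 it is -1.)

1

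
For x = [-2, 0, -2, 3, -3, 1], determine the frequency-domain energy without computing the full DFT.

Parseval: Σ|x[n]|² = (1/N)Σ|X[k]|², so Σ|X[k]|² = N·Σ|x[n]|² = 6·27.0000

Σ|X[k]|² = N·Σ|x[n]|² = 6·27.0000 = 162.0000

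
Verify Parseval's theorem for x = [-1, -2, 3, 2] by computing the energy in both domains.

Time domain:
Σ|x[n]|² = |-1|² + |-2|² + |3|² + |2|² = 18.0000

Frequency domain:
(1/4)Σ|X[k]|² = (1/4)(|2|² + |-4+4i|² + |2|² + |-4-4i|²) = (1/4)·72.0000 = 18.0000

Both sides agree, confirming Parseval's theorem.

Σ|x[n]|² = (1/N)Σ|X[k]|² = 18.0000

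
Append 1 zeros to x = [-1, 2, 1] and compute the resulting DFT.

Original 3-point DFT: [2, -2.5000-0.8660i, -2.5000+0.8660i]
Zero-padded 4-point DFT provides frequency interpolation.

DFT_4([x, 0, ...]) = [2, -2-2i, -2, -2+2i]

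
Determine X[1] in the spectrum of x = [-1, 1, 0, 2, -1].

X[1] = Σ(n=0 to 4) x[n] · ω_5^(1n) where ω_5 = e^(-2πi/5)
= (-1)·ω_5^0 + (1)·ω_5^1 + (0)·ω_5^2 + (2)·ω_5^3 + (-1)·ω_5^4

X[1] = -2.6180-0.7265i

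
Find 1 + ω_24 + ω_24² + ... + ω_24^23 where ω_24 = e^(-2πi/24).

Sum of all nth roots of unity equals 0 for n > 1 (geometric series with r ≠ 1).

0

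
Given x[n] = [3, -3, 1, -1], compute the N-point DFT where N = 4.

X[k] = Σ(n=0 to 3) x[n] · ω_4^(nk)
where ω_4 = e^(-2πi/4)

Computing each X[k]:
X[0] = 0
X[1] = 2+2i
X[2] = 8
X[3] = 2-2i

X = [0, 2+2i, 8, 2-2i]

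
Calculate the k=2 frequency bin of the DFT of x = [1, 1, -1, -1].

X[2] = Σ(n=0 to 3) x[n] · ω_4^(2n) where ω_4 = e^(-2πi/4)
= (1)·ω_4^0 + (1)·ω_4^2 + (-1)·ω_4^4 + (-1)·ω_4^6

X[2] = 0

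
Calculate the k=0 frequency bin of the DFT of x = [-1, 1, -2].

X[0] = Σ(n=0 to 2) x[n] · ω_3^0 = Σ x[n]
= (-1) + (1) + (-2)

X[0] = -2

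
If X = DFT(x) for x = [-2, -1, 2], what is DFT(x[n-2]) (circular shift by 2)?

Time shift by 2: X_shifted[k] = ω_3^(2k) · X[k]
Shifted x = [-1, 2, -2]

DFT(x[n-2]) = [-1, -1.0000-3.4641i, -1.0000+3.4641i]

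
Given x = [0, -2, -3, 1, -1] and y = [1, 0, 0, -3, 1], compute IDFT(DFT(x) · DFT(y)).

(x ⊛ y)[n] = Σ(m=0 to 4) x[m] · y[(n-m) mod 5]

Computing each output sample:
(x ⊛ y)[0] = 7
(x ⊛ y)[1] = -8
(x ⊛ y)[2] = 1
(x ⊛ y)[3] = 0
(x ⊛ y)[4] = 5

x ⊛ y = [7, -8, 1, 0, 5]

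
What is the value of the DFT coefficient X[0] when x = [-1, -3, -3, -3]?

X[0] = Σ(n=0 to 3) x[n] · ω_4^0 = Σ x[n]
= (-1) + (-3) + (-3) + (-3)

X[0] = -10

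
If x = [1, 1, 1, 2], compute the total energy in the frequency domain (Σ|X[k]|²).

Parseval: Σ|x[n]|² = (1/N)Σ|X[k]|², so Σ|X[k]|² = N·Σ|x[n]|² = 4·7.0000

Σ|X[k]|² = N·Σ|x[n]|² = 4·7.0000 = 28.0000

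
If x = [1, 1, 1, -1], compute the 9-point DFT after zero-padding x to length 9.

Original 4-point DFT: [2, -2i, 2, 2i]
Zero-padded 9-point DFT provides frequency interpolation.

DFT_9([x, 0, ...]) = [2, 2.4397-0.7616i, 0.7340-2.1929i, -1, 1.3264+1.1668i, 1.3264-1.1668i, -1, 0.7340+2.1929i, 2.4397+0.7616i]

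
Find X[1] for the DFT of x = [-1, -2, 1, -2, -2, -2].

X[1] = Σ(n=0 to 5) x[n] · ω_6^(1n) where ω_6 = e^(-2πi/6)
= (-1)·ω_6^0 + (-2)·ω_6^1 + (1)·ω_6^2 + (-2)·ω_6^3 + (-2)·ω_6^4 + (-2)·ω_6^5

X[1] = -0.5000-2.5981i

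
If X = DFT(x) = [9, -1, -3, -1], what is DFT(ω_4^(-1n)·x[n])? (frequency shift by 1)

Modulation property: DFT(ω_4^(-1n)·x[n]) = X[(k-1) mod 4], so circularly shift X by 1 positions.

X[k-1] = [-1, 9, -1, -3]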